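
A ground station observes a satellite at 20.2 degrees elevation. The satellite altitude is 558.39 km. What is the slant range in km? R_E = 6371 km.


h = 558.39 km, el = 20.2 deg
d = -R_E*sin(el) + sqrt((R_E*sin(el))^2 + 2*R_E*h + h^2)
d = -6371.0000*sin(0.3525565) + sqrt((6371.0000*0.3452982)^2 + 2*6371.0000*558.39 + 558.39^2)
d = 1302.4390 km

1302.4390 km


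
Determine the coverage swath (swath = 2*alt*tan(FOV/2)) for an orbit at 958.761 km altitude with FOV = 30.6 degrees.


FOV = 30.6 deg = 0.5340708 rad
swath = 2 * alt * tan(FOV/2) = 2 * 958.761 * tan(0.2670354)
swath = 2 * 958.761 * 0.273569
swath = 524.5747 km

524.5747 km


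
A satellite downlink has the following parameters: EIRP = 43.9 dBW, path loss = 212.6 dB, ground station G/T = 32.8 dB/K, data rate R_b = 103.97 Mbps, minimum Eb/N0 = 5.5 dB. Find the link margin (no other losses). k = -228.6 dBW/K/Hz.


C/N0 = EIRP - FSPL + G/T - k = 43.9 - 212.6 + 32.8 - (-228.6)
C/N0 = 92.7000 dB-Hz
R_b = 103.97 Mbps = 1.0397e+08 bps -> 10*log10(R_b) = 80.1691 dB-Hz
Eb/N0 = C/N0 - 10*log10(R_b) = 92.7000 - 80.1691 = 12.5309 dB
Margin = Eb/N0 - Eb/N0_req = 12.5309 - 5.5 = 7.0309 dB (link closes)

7.0309 dB


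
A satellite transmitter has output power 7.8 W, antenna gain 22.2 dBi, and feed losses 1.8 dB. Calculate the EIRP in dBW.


Pt = 7.8 W = 8.9209 dBW
EIRP = Pt_dBW + Gt - losses = 8.9209 + 22.2 - 1.8 = 29.3209 dBW

29.3209 dBW


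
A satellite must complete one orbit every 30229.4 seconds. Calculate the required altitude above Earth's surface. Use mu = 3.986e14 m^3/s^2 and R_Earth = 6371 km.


T = 30229.4 s
r = (mu*T^2/(4*pi^2))^(1/3) = (3.986e14 * 30229.4^2 / (4*pi^2))^(1/3)
r = 2.0973884e+07 m = 20973.8844 km
alt = r - R_E = 20973.8844 - 6371 = 14602.8844 km

14602.8844 km


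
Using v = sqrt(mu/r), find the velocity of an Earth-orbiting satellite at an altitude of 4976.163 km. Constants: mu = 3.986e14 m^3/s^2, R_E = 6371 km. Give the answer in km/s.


r = R_E + alt = 6371.0 + 4976.163 = 11347.1630 km = 1.1347163e+07 m
v = sqrt(mu/r) = sqrt(3.986e14 / 1.1347163e+07) = 5926.8645 m/s = 5.9269 km/s

5.9269 km/s


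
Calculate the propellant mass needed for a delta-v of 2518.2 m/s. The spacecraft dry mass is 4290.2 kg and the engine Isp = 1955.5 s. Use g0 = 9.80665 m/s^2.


ve = Isp * g0 = 1955.5 * 9.80665 = 19176.904075 m/s
mass ratio = exp(dv/ve) = exp(2518.2/19176.904075) = 1.14032603
m_prop = m_dry * (mr - 1) = 4290.2 * (1.14032603 - 1)
m_prop = 602.0267 kg

602.0267 kg


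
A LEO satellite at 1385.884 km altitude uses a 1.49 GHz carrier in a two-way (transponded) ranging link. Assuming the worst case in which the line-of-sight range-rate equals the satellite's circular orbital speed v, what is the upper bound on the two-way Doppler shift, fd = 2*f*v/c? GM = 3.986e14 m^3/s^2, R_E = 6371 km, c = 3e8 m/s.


r = 7.756884e+06 m
v = sqrt(mu/r) = 7168.4457 m/s (worst-case radial velocity)
f = 1.49 GHz = 1.49e+09 Hz
fd = 2*f*v/c = 2*1.49e+09*7168.4457/3.0e+08
fd = 71206.5604 Hz

71206.5604 Hz


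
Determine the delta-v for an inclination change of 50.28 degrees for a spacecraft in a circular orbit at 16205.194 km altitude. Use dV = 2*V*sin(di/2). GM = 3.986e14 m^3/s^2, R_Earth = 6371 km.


r = 22576.1940 km = 2.2576194e+07 m
V = sqrt(mu/r) = 4201.8765 m/s
di = 50.28 deg = 0.8775515 rad
dV = 2*V*sin(di/2) = 2*4201.8765*sin(0.4387758)
dV = 3570.1792 m/s = 3.5702 km/s

3.5702 km/s


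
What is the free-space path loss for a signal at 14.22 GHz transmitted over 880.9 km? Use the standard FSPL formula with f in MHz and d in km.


f = 14.22 GHz = 14220.0000 MHz
d = 880.9 km
FSPL = 32.44 + 20*log10(14220.0000) + 20*log10(880.9)
FSPL = 32.44 + 83.0580 + 58.8985
FSPL = 174.3965 dB

174.3965 dB


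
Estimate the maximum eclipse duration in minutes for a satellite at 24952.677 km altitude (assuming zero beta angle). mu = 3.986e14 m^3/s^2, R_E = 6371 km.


r = 31323.6770 km
T = 919.5367 min
Eclipse fraction = arcsin(R_E/r)/pi = arcsin(6371.0000/31323.6770)/pi
= arcsin(0.2033925)/pi = 0.06519673
Eclipse duration = 0.06519673 * 919.5367 = 59.9508 min

59.9508 minutes


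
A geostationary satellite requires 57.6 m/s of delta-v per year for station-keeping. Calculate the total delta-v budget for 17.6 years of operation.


dV = rate * years = 57.6 * 17.6
dV = 1013.7600 m/s

1013.7600 m/s


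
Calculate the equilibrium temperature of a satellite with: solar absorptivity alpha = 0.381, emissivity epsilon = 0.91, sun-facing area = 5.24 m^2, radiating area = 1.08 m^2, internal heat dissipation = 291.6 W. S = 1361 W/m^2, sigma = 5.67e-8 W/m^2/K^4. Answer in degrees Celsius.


Numerator = alpha*S*A_sun + Q_int = 0.381*1361*5.24 + 291.6 = 3008.7548 W
Denominator = eps*sigma*A_rad = 0.91*5.67e-8*1.08 = 5.572476e-08 W/K^4
T^4 = 5.3993141e+10 K^4
T = 482.0417 K = 208.8917 C

208.8917 degrees Celsius


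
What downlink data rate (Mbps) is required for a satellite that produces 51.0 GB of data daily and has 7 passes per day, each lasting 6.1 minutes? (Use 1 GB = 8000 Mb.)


total contact time = 7 * 6.1 * 60 = 2562.0000 s
data = 51.0 GB = 408000.0000 Mb
rate = 408000.0000 / 2562.0000 = 159.2506 Mbps

159.2506 Mbps


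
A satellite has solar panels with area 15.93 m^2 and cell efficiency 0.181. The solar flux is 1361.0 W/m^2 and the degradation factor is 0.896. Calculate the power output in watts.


P = area * eta * S * degradation
P = 15.93 * 0.181 * 1361.0 * 0.896
P = 3516.0941 W

3516.0941 W


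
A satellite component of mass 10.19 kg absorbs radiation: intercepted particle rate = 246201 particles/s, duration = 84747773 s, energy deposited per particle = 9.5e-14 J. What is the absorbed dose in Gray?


Total energy deposited = rate * time * E_per
  = 246201 * 84747773 * 9.5e-14 = 1.9822 J
Dose = E_total / mass = 1.9822 / 10.19
Dose = 0.1945215 Gy

0.1945 Gy


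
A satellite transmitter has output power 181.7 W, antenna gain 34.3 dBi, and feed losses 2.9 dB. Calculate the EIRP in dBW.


Pt = 181.7 W = 22.5935 dBW
EIRP = Pt_dBW + Gt - losses = 22.5935 + 34.3 - 2.9 = 53.9935 dBW

53.9935 dBW


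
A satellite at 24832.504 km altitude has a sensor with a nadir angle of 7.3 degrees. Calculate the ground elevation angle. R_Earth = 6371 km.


r = R_E + alt = 31203.5040 km
Law of sines in the satellite / Earth-center / ground-point triangle:
  sin(nadir)/R_E = sin(90 + el)/r  =>  cos(el) = (r/R_E)*sin(nadir)
cos(el) = (31203.5040 / 6371.0000) * sin(7.3 deg) = 0.6223295
el = arccos(0.6223295) = 51.5136 deg
(Earth-central angle = 90 - nadir - el = 31.1864 deg)

51.5136 degrees


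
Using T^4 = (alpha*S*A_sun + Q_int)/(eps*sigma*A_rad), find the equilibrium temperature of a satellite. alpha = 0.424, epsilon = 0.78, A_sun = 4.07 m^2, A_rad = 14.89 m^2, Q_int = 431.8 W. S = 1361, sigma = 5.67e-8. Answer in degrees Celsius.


Numerator = alpha*S*A_sun + Q_int = 0.424*1361*4.07 + 431.8 = 2780.4505 W
Denominator = eps*sigma*A_rad = 0.78*5.67e-8*14.89 = 6.5852514e-07 W/K^4
T^4 = 4.2222389e+09 K^4
T = 254.9093 K = -18.2407 C

-18.2407 degrees Celsius


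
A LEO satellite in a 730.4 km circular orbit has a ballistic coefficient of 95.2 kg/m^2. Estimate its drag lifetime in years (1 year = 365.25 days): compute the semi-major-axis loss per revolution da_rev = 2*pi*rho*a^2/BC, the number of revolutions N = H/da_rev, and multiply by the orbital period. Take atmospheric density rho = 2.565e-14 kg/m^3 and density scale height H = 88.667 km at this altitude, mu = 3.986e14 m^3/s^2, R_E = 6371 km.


a = R_E + alt = 7101.4000 km = 7.1014e+06 m
da_rev = 2*pi*rho*a^2/BC = 2*pi*2.565e-14*(7.1014e+06)^2/95.2 = 0.0853725475 m per revolution
N = H/da_rev = 88667.0000 m / 0.0853725475 m = 1.0385891e+06 revolutions
P = 2*pi*sqrt(a^3/mu) = 5955.6228 s
lifetime = N*P = 1.0385891e+06 * 5955.6228 = 6.1854451e+09 s = 71590.8001 days
years = 71590.8001 / 365.25 = 196.0049 years

196.0049 years


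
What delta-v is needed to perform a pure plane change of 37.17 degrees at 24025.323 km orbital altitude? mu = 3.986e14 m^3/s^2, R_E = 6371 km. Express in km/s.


r = 30396.3230 km = 3.0396323e+07 m
V = sqrt(mu/r) = 3621.2468 m/s
di = 37.17 deg = 0.6487389 rad
dV = 2*V*sin(di/2) = 2*3621.2468*sin(0.3243694)
dV = 2308.2636 m/s = 2.3083 km/s

2.3083 km/s


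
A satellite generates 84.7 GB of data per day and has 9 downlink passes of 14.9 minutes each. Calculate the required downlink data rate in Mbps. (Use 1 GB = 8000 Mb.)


total contact time = 9 * 14.9 * 60 = 8046.0000 s
data = 84.7 GB = 677600.0000 Mb
rate = 677600.0000 / 8046.0000 = 84.2158 Mbps

84.2158 Mbps


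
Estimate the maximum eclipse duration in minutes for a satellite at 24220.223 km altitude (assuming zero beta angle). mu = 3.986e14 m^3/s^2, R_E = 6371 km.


r = 30591.2230 km
T = 887.4732 min
Eclipse fraction = arcsin(R_E/r)/pi = arcsin(6371.0000/30591.2230)/pi
= arcsin(0.2082624)/pi = 0.06678078
Eclipse duration = 0.06678078 * 887.4732 = 59.2662 min

59.2662 minutes


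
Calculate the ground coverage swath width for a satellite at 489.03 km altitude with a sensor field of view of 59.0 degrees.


FOV = 59.0 deg = 1.0297 rad
swath = 2 * alt * tan(FOV/2) = 2 * 489.03 * tan(0.5148721)
swath = 2 * 489.03 * 0.5657728
swath = 553.3597 km

553.3597 km


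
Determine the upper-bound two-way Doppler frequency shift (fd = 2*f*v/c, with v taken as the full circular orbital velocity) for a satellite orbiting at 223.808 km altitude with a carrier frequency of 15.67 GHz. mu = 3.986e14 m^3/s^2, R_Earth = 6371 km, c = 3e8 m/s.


r = 6.594808e+06 m
v = sqrt(mu/r) = 7774.4123 m/s (worst-case radial velocity)
f = 15.67 GHz = 1.567e+10 Hz
fd = 2*f*v/c = 2*1.567e+10*7774.4123/3.0e+08
fd = 812166.9389 Hz

812166.9389 Hz


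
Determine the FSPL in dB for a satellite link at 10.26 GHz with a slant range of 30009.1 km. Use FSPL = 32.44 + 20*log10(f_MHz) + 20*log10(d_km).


f = 10.26 GHz = 10260.0000 MHz
d = 30009.1 km
FSPL = 32.44 + 20*log10(10260.0000) + 20*log10(30009.1)
FSPL = 32.44 + 80.2229 + 89.5451
FSPL = 202.2080 dB

202.2080 dB


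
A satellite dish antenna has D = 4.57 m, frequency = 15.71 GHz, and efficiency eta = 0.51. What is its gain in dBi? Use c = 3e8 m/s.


lambda = c/f = 3e8 / 1.571e+10 = 0.01909612 m
G = eta*(pi*D/lambda)^2 = 0.51*(pi*4.57/0.01909612)^2
G = 288278.4526 (linear)
G = 10*log10(288278.4526) = 54.5981 dBi

54.5981 dBi


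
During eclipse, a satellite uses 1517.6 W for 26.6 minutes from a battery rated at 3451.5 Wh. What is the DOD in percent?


E_used = P * t / 60 = 1517.6 * 26.6 / 60 = 672.8027 Wh
DOD = E_used / E_total * 100 = 672.8027 / 3451.5 * 100
DOD = 19.4931 %

19.4931 %


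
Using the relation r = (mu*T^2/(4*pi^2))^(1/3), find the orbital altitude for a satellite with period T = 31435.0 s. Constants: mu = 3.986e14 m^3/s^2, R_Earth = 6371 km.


T = 31435.0 s
r = (mu*T^2/(4*pi^2))^(1/3) = (3.986e14 * 31435.0^2 / (4*pi^2))^(1/3)
r = 2.1527891e+07 m = 21527.8915 km
alt = r - R_E = 21527.8915 - 6371 = 15156.8915 km

15156.8915 km


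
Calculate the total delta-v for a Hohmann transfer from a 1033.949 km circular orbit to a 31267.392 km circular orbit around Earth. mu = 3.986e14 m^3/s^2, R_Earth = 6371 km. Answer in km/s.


r1 = 7404.9490 km = 7.404949e+06 m
r2 = 37638.3920 km = 3.7638392e+07 m
dv1 = sqrt(mu/r1)*(sqrt(2*r2/(r1+r2)) - 1) = 2147.8677 m/s
dv2 = sqrt(mu/r2)*(1 - sqrt(2*r1/(r1+r2))) = 1388.2570 m/s
total dv = |dv1| + |dv2| = 2147.8677 + 1388.2570 = 3536.1247 m/s = 3.5361 km/s

3.5361 km/s


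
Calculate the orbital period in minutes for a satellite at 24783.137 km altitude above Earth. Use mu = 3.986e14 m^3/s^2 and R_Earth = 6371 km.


r = 31154.1370 km = 3.1154137e+07 m
T = 2*pi*sqrt(r^3/mu) = 2*pi*sqrt(3.023759e+22 / 3.986e14)
T = 54724.8789 s = 912.0813 min

912.0813 minutes


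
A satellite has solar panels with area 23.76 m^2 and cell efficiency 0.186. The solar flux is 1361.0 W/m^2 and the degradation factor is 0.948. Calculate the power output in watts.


P = area * eta * S * degradation
P = 23.76 * 0.186 * 1361.0 * 0.948
P = 5701.9820 W

5701.9820 W


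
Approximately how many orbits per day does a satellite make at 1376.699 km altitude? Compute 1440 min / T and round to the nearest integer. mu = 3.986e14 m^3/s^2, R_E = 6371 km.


r = 7.747699e+06 m
T = 2*pi*sqrt(r^3/mu) = 6786.8825 s = 113.1147 min
revs/day = 1440 / 113.1147 = 12.7304
Rounded: 13 revolutions per day

13 revolutions per day


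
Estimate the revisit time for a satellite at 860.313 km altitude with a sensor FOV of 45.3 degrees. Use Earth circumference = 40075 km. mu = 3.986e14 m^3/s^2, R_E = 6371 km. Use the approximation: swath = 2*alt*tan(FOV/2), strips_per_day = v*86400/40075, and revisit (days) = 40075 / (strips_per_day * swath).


swath = 2*860.313*tan(0.3953171) = 717.9898 km
v = sqrt(mu/r) = 7424.3779 m/s = 7.4244 km/s
strips/day = v*86400/40075 = 7.4244*86400/40075 = 16.0066
coverage/day = strips * swath = 16.0066 * 717.9898 = 11492.6072 km
revisit = 40075 / 11492.6072 = 3.4870 days

3.4870 days


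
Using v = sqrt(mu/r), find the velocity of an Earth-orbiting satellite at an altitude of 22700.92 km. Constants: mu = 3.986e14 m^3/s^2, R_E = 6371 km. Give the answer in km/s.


r = R_E + alt = 6371.0 + 22700.92 = 29071.9200 km = 2.907192e+07 m
v = sqrt(mu/r) = sqrt(3.986e14 / 2.907192e+07) = 3702.8131 m/s = 3.7028 km/s

3.7028 km/s


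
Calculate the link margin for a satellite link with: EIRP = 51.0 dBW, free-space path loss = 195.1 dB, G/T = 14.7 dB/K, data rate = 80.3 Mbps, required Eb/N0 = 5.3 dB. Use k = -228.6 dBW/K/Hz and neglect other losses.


C/N0 = EIRP - FSPL + G/T - k = 51.0 - 195.1 + 14.7 - (-228.6)
C/N0 = 99.2000 dB-Hz
R_b = 80.3 Mbps = 8.03e+07 bps -> 10*log10(R_b) = 79.0472 dB-Hz
Eb/N0 = C/N0 - 10*log10(R_b) = 99.2000 - 79.0472 = 20.1528 dB
Margin = Eb/N0 - Eb/N0_req = 20.1528 - 5.3 = 14.8528 dB (link closes)

14.8528 dB


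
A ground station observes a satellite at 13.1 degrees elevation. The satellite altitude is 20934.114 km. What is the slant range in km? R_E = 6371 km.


h = 20934.114 km, el = 13.1 deg
d = -R_E*sin(el) + sqrt((R_E*sin(el))^2 + 2*R_E*h + h^2)
d = -6371.0000*sin(0.2286381) + sqrt((6371.0000*0.2266513)^2 + 2*6371.0000*20934.114 + 20934.114^2)
d = 25146.6934 km

25146.6934 km


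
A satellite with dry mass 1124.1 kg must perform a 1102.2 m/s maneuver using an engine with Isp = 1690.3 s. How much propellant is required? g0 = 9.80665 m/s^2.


ve = Isp * g0 = 1690.3 * 9.80665 = 16576.180495 m/s
mass ratio = exp(dv/ve) = exp(1102.2/16576.180495) = 1.06875348
m_prop = m_dry * (mr - 1) = 1124.1 * (1.06875348 - 1)
m_prop = 77.2858 kg

77.2858 kg


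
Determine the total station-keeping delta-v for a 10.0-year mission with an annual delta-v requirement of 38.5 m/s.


dV = rate * years = 38.5 * 10.0
dV = 385.0000 m/s

385.0000 m/s


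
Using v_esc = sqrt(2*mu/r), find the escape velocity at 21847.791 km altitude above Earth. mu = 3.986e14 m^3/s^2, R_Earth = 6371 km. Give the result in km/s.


r = 6371.0 + 21847.791 = 28218.7910 km = 2.8218791e+07 m
v_esc = sqrt(2*mu/r) = sqrt(2*3.986e14 / 2.8218791e+07)
v_esc = 5315.1368 m/s = 5.3151 km/s

5.3151 km/s


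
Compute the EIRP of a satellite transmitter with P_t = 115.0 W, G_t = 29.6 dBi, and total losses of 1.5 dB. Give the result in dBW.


Pt = 115.0 W = 20.6070 dBW
EIRP = Pt_dBW + Gt - losses = 20.6070 + 29.6 - 1.5 = 48.7070 dBW

48.7070 dBW


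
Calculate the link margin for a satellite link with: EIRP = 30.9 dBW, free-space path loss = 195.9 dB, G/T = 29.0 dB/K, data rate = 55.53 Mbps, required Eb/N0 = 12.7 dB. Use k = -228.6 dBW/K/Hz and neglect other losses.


C/N0 = EIRP - FSPL + G/T - k = 30.9 - 195.9 + 29.0 - (-228.6)
C/N0 = 92.6000 dB-Hz
R_b = 55.53 Mbps = 5.553e+07 bps -> 10*log10(R_b) = 77.4453 dB-Hz
Eb/N0 = C/N0 - 10*log10(R_b) = 92.6000 - 77.4453 = 15.1547 dB
Margin = Eb/N0 - Eb/N0_req = 15.1547 - 12.7 = 2.4547 dB (link closes)

2.4547 dB


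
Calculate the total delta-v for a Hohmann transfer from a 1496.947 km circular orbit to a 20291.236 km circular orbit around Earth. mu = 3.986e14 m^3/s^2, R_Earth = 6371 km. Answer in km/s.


r1 = 7867.9470 km = 7.867947e+06 m
r2 = 26662.2360 km = 2.6662236e+07 m
dv1 = sqrt(mu/r1)*(sqrt(2*r2/(r1+r2)) - 1) = 1727.4088 m/s
dv2 = sqrt(mu/r2)*(1 - sqrt(2*r1/(r1+r2))) = 1256.3639 m/s
total dv = |dv1| + |dv2| = 1727.4088 + 1256.3639 = 2983.7727 m/s = 2.9838 km/s

2.9838 km/s


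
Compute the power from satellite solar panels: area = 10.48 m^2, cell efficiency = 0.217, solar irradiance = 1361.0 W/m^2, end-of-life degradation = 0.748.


P = area * eta * S * degradation
P = 10.48 * 0.217 * 1361.0 * 0.748
P = 2315.1586 W

2315.1586 W


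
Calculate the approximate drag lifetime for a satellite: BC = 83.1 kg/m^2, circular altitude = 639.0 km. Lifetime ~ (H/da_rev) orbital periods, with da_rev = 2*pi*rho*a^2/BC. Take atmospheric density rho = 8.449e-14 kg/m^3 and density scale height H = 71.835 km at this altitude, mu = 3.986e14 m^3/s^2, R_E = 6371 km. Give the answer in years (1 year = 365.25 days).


a = R_E + alt = 7010.0000 km = 7.01e+06 m
da_rev = 2*pi*rho*a^2/BC = 2*pi*8.449e-14*(7.01e+06)^2/83.1 = 0.313920871 m per revolution
N = H/da_rev = 71835.0000 m / 0.313920871 m = 228831.5517 revolutions
P = 2*pi*sqrt(a^3/mu) = 5841.0140 s
lifetime = N*P = 228831.5517 * 5841.0140 = 1.3366083e+09 s = 15470.0035 days
years = 15470.0035 / 365.25 = 42.3546 years

42.3546 years


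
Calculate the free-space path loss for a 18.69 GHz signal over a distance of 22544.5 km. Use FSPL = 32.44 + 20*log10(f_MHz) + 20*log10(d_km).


f = 18.69 GHz = 18690.0000 MHz
d = 22544.5 km
FSPL = 32.44 + 20*log10(18690.0000) + 20*log10(22544.5)
FSPL = 32.44 + 85.4322 + 87.0608
FSPL = 204.9330 dB

204.9330 dB


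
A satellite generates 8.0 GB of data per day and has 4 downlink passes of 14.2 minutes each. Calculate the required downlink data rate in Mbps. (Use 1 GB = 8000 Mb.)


total contact time = 4 * 14.2 * 60 = 3408.0000 s
data = 8.0 GB = 64000.0000 Mb
rate = 64000.0000 / 3408.0000 = 18.7793 Mbps

18.7793 Mbps


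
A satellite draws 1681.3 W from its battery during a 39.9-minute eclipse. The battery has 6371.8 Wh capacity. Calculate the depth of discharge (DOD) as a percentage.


E_used = P * t / 60 = 1681.3 * 39.9 / 60 = 1118.0645 Wh
DOD = E_used / E_total * 100 = 1118.0645 / 6371.8 * 100
DOD = 17.5471 %

17.5471 %


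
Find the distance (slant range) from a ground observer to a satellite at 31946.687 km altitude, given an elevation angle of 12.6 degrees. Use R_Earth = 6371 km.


h = 31946.687 km, el = 12.6 deg
d = -R_E*sin(el) + sqrt((R_E*sin(el))^2 + 2*R_E*h + h^2)
d = -6371.0000*sin(0.2199115) + sqrt((6371.0000*0.2181432)^2 + 2*6371.0000*31946.687 + 31946.687^2)
d = 36420.0893 km

36420.0893 km


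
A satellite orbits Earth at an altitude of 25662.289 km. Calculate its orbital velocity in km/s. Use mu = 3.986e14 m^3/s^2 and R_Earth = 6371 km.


r = R_E + alt = 6371.0 + 25662.289 = 32033.2890 km = 3.2033289e+07 m
v = sqrt(mu/r) = sqrt(3.986e14 / 3.2033289e+07) = 3527.5070 m/s = 3.5275 km/s

3.5275 km/s


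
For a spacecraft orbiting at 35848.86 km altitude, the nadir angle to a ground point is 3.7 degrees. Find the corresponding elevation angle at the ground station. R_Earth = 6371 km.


r = R_E + alt = 42219.8600 km
Law of sines in the satellite / Earth-center / ground-point triangle:
  sin(nadir)/R_E = sin(90 + el)/r  =>  cos(el) = (r/R_E)*sin(nadir)
cos(el) = (42219.8600 / 6371.0000) * sin(3.7 deg) = 0.4276479
el = arccos(0.4276479) = 64.6816 deg
(Earth-central angle = 90 - nadir - el = 21.6184 deg)

64.6816 degrees


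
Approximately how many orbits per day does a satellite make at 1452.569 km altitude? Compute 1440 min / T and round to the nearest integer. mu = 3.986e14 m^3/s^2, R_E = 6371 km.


r = 7.823569e+06 m
T = 2*pi*sqrt(r^3/mu) = 6886.8179 s = 114.7803 min
revs/day = 1440 / 114.7803 = 12.5457
Rounded: 13 revolutions per day

13 revolutions per day


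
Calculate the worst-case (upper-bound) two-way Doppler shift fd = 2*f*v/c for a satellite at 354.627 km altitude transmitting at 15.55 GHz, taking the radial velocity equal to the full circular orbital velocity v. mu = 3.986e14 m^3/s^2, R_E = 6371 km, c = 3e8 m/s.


r = 6.725627e+06 m
v = sqrt(mu/r) = 7698.4316 m/s (worst-case radial velocity)
f = 15.55 GHz = 1.555e+10 Hz
fd = 2*f*v/c = 2*1.555e+10*7698.4316/3.0e+08
fd = 798070.7477 Hz

798070.7477 Hz


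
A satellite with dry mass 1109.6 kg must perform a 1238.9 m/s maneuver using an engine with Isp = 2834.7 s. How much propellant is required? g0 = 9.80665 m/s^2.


ve = Isp * g0 = 2834.7 * 9.80665 = 27798.910755 m/s
mass ratio = exp(dv/ve) = exp(1238.9/27798.910755) = 1.04557450
m_prop = m_dry * (mr - 1) = 1109.6 * (1.04557450 - 1)
m_prop = 50.5695 kg

50.5695 kg


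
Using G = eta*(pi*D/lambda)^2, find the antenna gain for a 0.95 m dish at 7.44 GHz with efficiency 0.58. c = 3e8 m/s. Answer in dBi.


lambda = c/f = 3e8 / 7.44e+09 = 0.04032258 m
G = eta*(pi*D/lambda)^2 = 0.58*(pi*0.95/0.04032258)^2
G = 3177.4470 (linear)
G = 10*log10(3177.4470) = 35.0208 dBi

35.0208 dBi


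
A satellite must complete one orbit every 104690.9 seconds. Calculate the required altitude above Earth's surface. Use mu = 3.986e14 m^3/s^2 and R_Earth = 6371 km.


T = 104690.9 s
r = (mu*T^2/(4*pi^2))^(1/3) = (3.986e14 * 104690.9^2 / (4*pi^2))^(1/3)
r = 4.8010011e+07 m = 48010.0113 km
alt = r - R_E = 48010.0113 - 6371 = 41639.0113 km

41639.0113 km


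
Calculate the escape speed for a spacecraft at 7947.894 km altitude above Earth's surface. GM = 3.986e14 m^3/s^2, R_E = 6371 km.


r = 6371.0 + 7947.894 = 14318.8940 km = 1.4318894e+07 m
v_esc = sqrt(2*mu/r) = sqrt(2*3.986e14 / 1.4318894e+07)
v_esc = 7461.5475 m/s = 7.4615 km/s

7.4615 km/s


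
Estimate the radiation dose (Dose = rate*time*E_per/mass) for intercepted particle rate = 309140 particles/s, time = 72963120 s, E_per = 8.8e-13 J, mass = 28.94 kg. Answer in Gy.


Total energy deposited = rate * time * E_per
  = 309140 * 72963120 * 8.8e-13 = 19.8491 J
Dose = E_total / mass = 19.8491 / 28.94
Dose = 0.6858715 Gy

0.6859 Gy


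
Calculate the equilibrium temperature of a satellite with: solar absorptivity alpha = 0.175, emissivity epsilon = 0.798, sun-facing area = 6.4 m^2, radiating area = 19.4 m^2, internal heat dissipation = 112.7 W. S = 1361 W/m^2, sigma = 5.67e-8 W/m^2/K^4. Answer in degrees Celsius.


Numerator = alpha*S*A_sun + Q_int = 0.175*1361*6.4 + 112.7 = 1637.0200 W
Denominator = eps*sigma*A_rad = 0.798*5.67e-8*19.4 = 8.7778404e-07 W/K^4
T^4 = 1.8649462e+09 K^4
T = 207.8101 K = -65.3399 C

-65.3399 degrees Celsius


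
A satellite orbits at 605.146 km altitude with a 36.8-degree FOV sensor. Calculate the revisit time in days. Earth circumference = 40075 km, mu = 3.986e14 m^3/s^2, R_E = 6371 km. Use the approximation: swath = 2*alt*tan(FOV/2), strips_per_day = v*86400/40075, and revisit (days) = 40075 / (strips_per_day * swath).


swath = 2*605.146*tan(0.3211406) = 402.6106 km
v = sqrt(mu/r) = 7558.9395 m/s = 7.5589 km/s
strips/day = v*86400/40075 = 7.5589*86400/40075 = 16.2968
coverage/day = strips * swath = 16.2968 * 402.6106 = 6561.2448 km
revisit = 40075 / 6561.2448 = 6.1078 days

6.1078 days


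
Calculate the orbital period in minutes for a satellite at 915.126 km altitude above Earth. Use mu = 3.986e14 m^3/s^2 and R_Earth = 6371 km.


r = 7286.1260 km = 7.286126e+06 m
T = 2*pi*sqrt(r^3/mu) = 2*pi*sqrt(3.8680318e+20 / 3.986e14)
T = 6189.5095 s = 103.1585 min

103.1585 minutes


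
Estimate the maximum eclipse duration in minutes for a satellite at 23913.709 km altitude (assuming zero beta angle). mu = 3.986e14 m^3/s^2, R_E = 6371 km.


r = 30284.7090 km
T = 874.1683 min
Eclipse fraction = arcsin(R_E/r)/pi = arcsin(6371.0000/30284.7090)/pi
= arcsin(0.2103702)/pi = 0.06746693
Eclipse duration = 0.06746693 * 874.1683 = 58.9775 min

58.9775 minutes


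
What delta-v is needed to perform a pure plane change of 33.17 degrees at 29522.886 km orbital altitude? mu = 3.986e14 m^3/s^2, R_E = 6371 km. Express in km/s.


r = 35893.8860 km = 3.5893886e+07 m
V = sqrt(mu/r) = 3332.4098 m/s
di = 33.17 deg = 0.5789257 rad
dV = 2*V*sin(di/2) = 2*3332.4098*sin(0.2894629)
dV = 1902.3893 m/s = 1.9024 km/s

1.9024 km/s


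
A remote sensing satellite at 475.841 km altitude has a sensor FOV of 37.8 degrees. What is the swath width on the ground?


FOV = 37.8 deg = 0.6597345 rad
swath = 2 * alt * tan(FOV/2) = 2 * 475.841 * tan(0.3298672)
swath = 2 * 475.841 * 0.3423765
swath = 325.8336 km

325.8336 km


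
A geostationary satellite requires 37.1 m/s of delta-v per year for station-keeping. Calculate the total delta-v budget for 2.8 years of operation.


dV = rate * years = 37.1 * 2.8
dV = 103.8800 m/s

103.8800 m/s


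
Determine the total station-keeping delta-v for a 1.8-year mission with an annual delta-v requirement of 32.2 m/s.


dV = rate * years = 32.2 * 1.8
dV = 57.9600 m/s

57.9600 m/s


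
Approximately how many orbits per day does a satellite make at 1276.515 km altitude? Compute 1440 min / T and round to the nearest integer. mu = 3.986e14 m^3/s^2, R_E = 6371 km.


r = 7.647515e+06 m
T = 2*pi*sqrt(r^3/mu) = 6655.6692 s = 110.9278 min
revs/day = 1440 / 110.9278 = 12.9814
Rounded: 13 revolutions per day

13 revolutions per day


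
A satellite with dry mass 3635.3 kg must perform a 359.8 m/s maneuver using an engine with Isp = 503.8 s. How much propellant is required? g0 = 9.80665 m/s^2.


ve = Isp * g0 = 503.8 * 9.80665 = 4940.590270 m/s
mass ratio = exp(dv/ve) = exp(359.8/4940.590270) = 1.07554263
m_prop = m_dry * (mr - 1) = 3635.3 * (1.07554263 - 1)
m_prop = 274.6201 kg

274.6201 kg


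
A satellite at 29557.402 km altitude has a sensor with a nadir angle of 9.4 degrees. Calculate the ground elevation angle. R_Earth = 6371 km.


r = R_E + alt = 35928.4020 km
Law of sines in the satellite / Earth-center / ground-point triangle:
  sin(nadir)/R_E = sin(90 + el)/r  =>  cos(el) = (r/R_E)*sin(nadir)
cos(el) = (35928.4020 / 6371.0000) * sin(9.4 deg) = 0.9210549
el = arccos(0.9210549) = 22.9192 deg
(Earth-central angle = 90 - nadir - el = 57.6808 deg)

22.9192 degrees


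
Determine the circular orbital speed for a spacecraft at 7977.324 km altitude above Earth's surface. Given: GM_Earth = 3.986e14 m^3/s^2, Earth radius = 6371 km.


r = R_E + alt = 6371.0 + 7977.324 = 14348.3240 km = 1.4348324e+07 m
v = sqrt(mu/r) = sqrt(3.986e14 / 1.4348324e+07) = 5270.6971 m/s = 5.2707 km/s

5.2707 km/s


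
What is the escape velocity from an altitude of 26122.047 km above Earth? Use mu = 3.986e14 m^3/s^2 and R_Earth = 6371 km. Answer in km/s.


r = 6371.0 + 26122.047 = 32493.0470 km = 3.2493047e+07 m
v_esc = sqrt(2*mu/r) = sqrt(2*3.986e14 / 3.2493047e+07)
v_esc = 4953.2292 m/s = 4.9532 km/s

4.9532 km/s


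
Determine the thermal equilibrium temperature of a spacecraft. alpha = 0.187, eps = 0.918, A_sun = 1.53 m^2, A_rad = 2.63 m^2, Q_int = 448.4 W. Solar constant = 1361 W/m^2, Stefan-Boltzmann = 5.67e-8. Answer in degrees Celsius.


Numerator = alpha*S*A_sun + Q_int = 0.187*1361*1.53 + 448.4 = 837.7957 W
Denominator = eps*sigma*A_rad = 0.918*5.67e-8*2.63 = 1.3689308e-07 W/K^4
T^4 = 6.1200736e+09 K^4
T = 279.6979 K = 6.5479 C

6.5479 degrees Celsius


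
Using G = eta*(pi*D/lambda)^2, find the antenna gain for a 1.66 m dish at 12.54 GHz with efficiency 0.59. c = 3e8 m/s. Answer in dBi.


lambda = c/f = 3e8 / 1.254e+10 = 0.02392344 m
G = eta*(pi*D/lambda)^2 = 0.59*(pi*1.66/0.02392344)^2
G = 28036.2870 (linear)
G = 10*log10(28036.2870) = 44.4772 dBi

44.4772 dBi


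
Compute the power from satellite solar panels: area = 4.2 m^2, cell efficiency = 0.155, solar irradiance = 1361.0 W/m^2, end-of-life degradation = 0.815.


P = area * eta * S * degradation
P = 4.2 * 0.155 * 1361.0 * 0.815
P = 722.0990 W

722.0990 W


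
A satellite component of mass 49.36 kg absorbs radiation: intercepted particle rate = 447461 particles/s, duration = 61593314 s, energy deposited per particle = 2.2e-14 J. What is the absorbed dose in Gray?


Total energy deposited = rate * time * E_per
  = 447461 * 61593314 * 2.2e-14 = 0.6063333 J
Dose = E_total / mass = 0.6063333 / 49.36
Dose = 0.0122839 Gy

0.0123 Gy


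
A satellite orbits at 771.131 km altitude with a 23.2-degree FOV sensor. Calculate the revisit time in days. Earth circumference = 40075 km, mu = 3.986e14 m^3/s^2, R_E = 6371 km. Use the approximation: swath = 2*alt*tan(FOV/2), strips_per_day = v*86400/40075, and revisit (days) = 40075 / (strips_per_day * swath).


swath = 2*771.131*tan(0.2024582) = 316.5809 km
v = sqrt(mu/r) = 7470.5872 m/s = 7.4706 km/s
strips/day = v*86400/40075 = 7.4706*86400/40075 = 16.1063
coverage/day = strips * swath = 16.1063 * 316.5809 = 5098.9376 km
revisit = 40075 / 5098.9376 = 7.8595 days

7.8595 days


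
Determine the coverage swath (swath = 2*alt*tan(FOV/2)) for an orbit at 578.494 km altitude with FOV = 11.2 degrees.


FOV = 11.2 deg = 0.1954769 rad
swath = 2 * alt * tan(FOV/2) = 2 * 578.494 * tan(0.09773844)
swath = 2 * 578.494 * 0.09805086
swath = 113.4437 km

113.4437 km


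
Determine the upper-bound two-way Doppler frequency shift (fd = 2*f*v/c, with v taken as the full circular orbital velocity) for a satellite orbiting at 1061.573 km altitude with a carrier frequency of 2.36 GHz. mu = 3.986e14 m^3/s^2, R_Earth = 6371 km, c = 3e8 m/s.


r = 7.432573e+06 m
v = sqrt(mu/r) = 7323.1690 m/s (worst-case radial velocity)
f = 2.36 GHz = 2.36e+09 Hz
fd = 2*f*v/c = 2*2.36e+09*7323.1690/3.0e+08
fd = 115217.8586 Hz

115217.8586 Hz


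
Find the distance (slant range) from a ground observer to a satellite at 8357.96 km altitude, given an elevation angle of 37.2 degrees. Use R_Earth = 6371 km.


h = 8357.96 km, el = 37.2 deg
d = -R_E*sin(el) + sqrt((R_E*sin(el))^2 + 2*R_E*h + h^2)
d = -6371.0000*sin(0.6492625) + sqrt((6371.0000*0.6045991)^2 + 2*6371.0000*8357.96 + 8357.96^2)
d = 9975.2377 km

9975.2377 km


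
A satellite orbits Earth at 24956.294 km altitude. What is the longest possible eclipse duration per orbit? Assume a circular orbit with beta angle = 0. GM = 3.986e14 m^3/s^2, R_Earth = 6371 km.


r = 31327.2940 km
T = 919.6960 min
Eclipse fraction = arcsin(R_E/r)/pi = arcsin(6371.0000/31327.2940)/pi
= arcsin(0.203369)/pi = 0.0651891
Eclipse duration = 0.0651891 * 919.6960 = 59.9542 min

59.9542 minutes


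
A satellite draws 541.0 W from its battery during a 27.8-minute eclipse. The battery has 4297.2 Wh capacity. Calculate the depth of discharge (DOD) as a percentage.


E_used = P * t / 60 = 541.0 * 27.8 / 60 = 250.6633 Wh
DOD = E_used / E_total * 100 = 250.6633 / 4297.2 * 100
DOD = 5.8332 %

5.8332 %


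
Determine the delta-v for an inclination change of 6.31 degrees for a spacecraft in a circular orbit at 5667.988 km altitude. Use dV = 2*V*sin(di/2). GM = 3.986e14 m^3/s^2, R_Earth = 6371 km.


r = 12038.9880 km = 1.2038988e+07 m
V = sqrt(mu/r) = 5754.0503 m/s
di = 6.31 deg = 0.1101303 rad
dV = 2*V*sin(di/2) = 2*5754.0503*sin(0.05506514)
dV = 633.3750 m/s = 0.633375 km/s

0.6334 km/s


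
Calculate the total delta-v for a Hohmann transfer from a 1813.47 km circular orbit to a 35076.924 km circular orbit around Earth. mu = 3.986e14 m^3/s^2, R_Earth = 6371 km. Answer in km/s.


r1 = 8184.4700 km = 8.18447e+06 m
r2 = 41447.9240 km = 4.1447924e+07 m
dv1 = sqrt(mu/r1)*(sqrt(2*r2/(r1+r2)) - 1) = 2040.2929 m/s
dv2 = sqrt(mu/r2)*(1 - sqrt(2*r1/(r1+r2))) = 1320.1885 m/s
total dv = |dv1| + |dv2| = 2040.2929 + 1320.1885 = 3360.4814 m/s = 3.3605 km/s

3.3605 km/s


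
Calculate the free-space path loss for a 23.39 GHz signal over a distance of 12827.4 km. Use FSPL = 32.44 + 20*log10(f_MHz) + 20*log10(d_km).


f = 23.39 GHz = 23390.0000 MHz
d = 12827.4 km
FSPL = 32.44 + 20*log10(23390.0000) + 20*log10(12827.4)
FSPL = 32.44 + 87.3806 + 82.1628
FSPL = 201.9834 dB

201.9834 dB


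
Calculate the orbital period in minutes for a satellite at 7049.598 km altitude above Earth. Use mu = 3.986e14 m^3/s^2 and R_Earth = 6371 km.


r = 13420.5980 km = 1.3420598e+07 m
T = 2*pi*sqrt(r^3/mu) = 2*pi*sqrt(2.4172168e+21 / 3.986e14)
T = 15472.8039 s = 257.8801 min

257.8801 minutes


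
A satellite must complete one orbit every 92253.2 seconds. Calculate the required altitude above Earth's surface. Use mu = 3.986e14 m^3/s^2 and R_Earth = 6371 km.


T = 92253.2 s
r = (mu*T^2/(4*pi^2))^(1/3) = (3.986e14 * 92253.2^2 / (4*pi^2))^(1/3)
r = 4.4127922e+07 m = 44127.9222 km
alt = r - R_E = 44127.9222 - 6371 = 37756.9222 km

37756.9222 km


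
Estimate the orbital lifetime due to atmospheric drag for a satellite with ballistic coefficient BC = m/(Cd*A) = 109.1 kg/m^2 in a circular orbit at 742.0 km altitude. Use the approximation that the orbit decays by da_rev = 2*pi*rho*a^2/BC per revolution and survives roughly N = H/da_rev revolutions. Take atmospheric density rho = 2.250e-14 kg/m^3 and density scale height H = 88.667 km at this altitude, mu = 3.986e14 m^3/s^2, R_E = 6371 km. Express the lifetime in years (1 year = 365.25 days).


a = R_E + alt = 7113.0000 km = 7.113e+06 m
da_rev = 2*pi*rho*a^2/BC = 2*pi*2.250e-14*(7.113e+06)^2/109.1 = 0.0655606504 m per revolution
N = H/da_rev = 88667.0000 m / 0.0655606504 m = 1.3524423e+06 revolutions
P = 2*pi*sqrt(a^3/mu) = 5970.2214 s
lifetime = N*P = 1.3524423e+06 * 5970.2214 = 8.0743802e+09 s = 93453.4746 days
years = 93453.4746 / 365.25 = 255.8617 years

255.8617 years


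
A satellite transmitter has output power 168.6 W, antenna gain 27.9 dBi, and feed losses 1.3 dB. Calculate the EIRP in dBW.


Pt = 168.6 W = 22.2686 dBW
EIRP = Pt_dBW + Gt - losses = 22.2686 + 27.9 - 1.3 = 48.8686 dBW

48.8686 dBW


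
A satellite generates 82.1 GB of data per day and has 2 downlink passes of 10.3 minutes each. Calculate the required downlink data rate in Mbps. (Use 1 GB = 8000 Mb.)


total contact time = 2 * 10.3 * 60 = 1236.0000 s
data = 82.1 GB = 656800.0000 Mb
rate = 656800.0000 / 1236.0000 = 531.3916 Mbps

531.3916 Mbps


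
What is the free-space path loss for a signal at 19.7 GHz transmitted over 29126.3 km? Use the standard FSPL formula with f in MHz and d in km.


f = 19.7 GHz = 19700.0000 MHz
d = 29126.3 km
FSPL = 32.44 + 20*log10(19700.0000) + 20*log10(29126.3)
FSPL = 32.44 + 85.8893 + 89.2857
FSPL = 207.6150 dB

207.6150 dB


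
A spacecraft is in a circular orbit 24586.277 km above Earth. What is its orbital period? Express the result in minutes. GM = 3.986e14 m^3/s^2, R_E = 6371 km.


r = 30957.2770 km = 3.0957277e+07 m
T = 2*pi*sqrt(r^3/mu) = 2*pi*sqrt(2.9667999e+22 / 3.986e14)
T = 54206.9973 s = 903.4500 min

903.4500 minutes


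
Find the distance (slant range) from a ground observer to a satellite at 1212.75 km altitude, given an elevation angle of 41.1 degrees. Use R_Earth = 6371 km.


h = 1212.75 km, el = 41.1 deg
d = -R_E*sin(el) + sqrt((R_E*sin(el))^2 + 2*R_E*h + h^2)
d = -6371.0000*sin(0.7173303) + sqrt((6371.0000*0.6573752)^2 + 2*6371.0000*1212.75 + 1212.75^2)
d = 1682.4773 km

1682.4773 km


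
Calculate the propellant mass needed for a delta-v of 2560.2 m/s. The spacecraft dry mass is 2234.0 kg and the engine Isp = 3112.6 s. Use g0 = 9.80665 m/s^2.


ve = Isp * g0 = 3112.6 * 9.80665 = 30524.178790 m/s
mass ratio = exp(dv/ve) = exp(2560.2/30524.178790) = 1.08749240
m_prop = m_dry * (mr - 1) = 2234.0 * (1.08749240 - 1)
m_prop = 195.4580 kg

195.4580 kg


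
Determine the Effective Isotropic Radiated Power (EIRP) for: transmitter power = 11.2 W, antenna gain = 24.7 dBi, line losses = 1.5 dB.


Pt = 11.2 W = 10.4922 dBW
EIRP = Pt_dBW + Gt - losses = 10.4922 + 24.7 - 1.5 = 33.6922 dBW

33.6922 dBW


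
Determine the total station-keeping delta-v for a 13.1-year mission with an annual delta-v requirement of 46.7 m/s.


dV = rate * years = 46.7 * 13.1
dV = 611.7700 m/s

611.7700 m/s


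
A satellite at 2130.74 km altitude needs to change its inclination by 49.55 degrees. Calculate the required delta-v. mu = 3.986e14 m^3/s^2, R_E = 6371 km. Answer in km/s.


r = 8501.7400 km = 8.50174e+06 m
V = sqrt(mu/r) = 6847.2272 m/s
di = 49.55 deg = 0.8648106 rad
dV = 2*V*sin(di/2) = 2*6847.2272*sin(0.4324053)
dV = 5738.7426 m/s = 5.7387 km/s

5.7387 km/s


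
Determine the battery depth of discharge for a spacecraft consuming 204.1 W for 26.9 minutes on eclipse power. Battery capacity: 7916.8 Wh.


E_used = P * t / 60 = 204.1 * 26.9 / 60 = 91.5048 Wh
DOD = E_used / E_total * 100 = 91.5048 / 7916.8 * 100
DOD = 1.1558 %

1.1558 %


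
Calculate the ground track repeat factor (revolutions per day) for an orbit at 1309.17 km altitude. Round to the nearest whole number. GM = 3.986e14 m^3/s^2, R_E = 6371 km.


r = 7.68017e+06 m
T = 2*pi*sqrt(r^3/mu) = 6698.3444 s = 111.6391 min
revs/day = 1440 / 111.6391 = 12.8987
Rounded: 13 revolutions per day

13 revolutions per day


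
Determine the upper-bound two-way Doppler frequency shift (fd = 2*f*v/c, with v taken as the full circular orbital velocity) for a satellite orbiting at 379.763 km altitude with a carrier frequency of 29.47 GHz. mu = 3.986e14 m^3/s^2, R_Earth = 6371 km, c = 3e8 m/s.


r = 6.750763e+06 m
v = sqrt(mu/r) = 7684.0860 m/s (worst-case radial velocity)
f = 29.47 GHz = 2.947e+10 Hz
fd = 2*f*v/c = 2*2.947e+10*7684.0860/3.0e+08
fd = 1.5096668e+06 Hz

1.5097e+06 Hz


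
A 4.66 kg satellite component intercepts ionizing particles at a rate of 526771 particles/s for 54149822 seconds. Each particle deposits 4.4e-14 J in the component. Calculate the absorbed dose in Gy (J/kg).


Total energy deposited = rate * time * E_per
  = 526771 * 54149822 * 4.4e-14 = 1.2551 J
Dose = E_total / mass = 1.2551 / 4.66
Dose = 0.2693306 Gy

0.2693 Gy


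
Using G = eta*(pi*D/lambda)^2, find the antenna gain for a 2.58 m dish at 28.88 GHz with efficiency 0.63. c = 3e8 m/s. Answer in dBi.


lambda = c/f = 3e8 / 2.888e+10 = 0.01038781 m
G = eta*(pi*D/lambda)^2 = 0.63*(pi*2.58/0.01038781)^2
G = 383558.4678 (linear)
G = 10*log10(383558.4678) = 55.8383 dBi

55.8383 dBi


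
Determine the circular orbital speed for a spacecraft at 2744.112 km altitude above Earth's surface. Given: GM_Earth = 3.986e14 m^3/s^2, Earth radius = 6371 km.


r = R_E + alt = 6371.0 + 2744.112 = 9115.1120 km = 9.115112e+06 m
v = sqrt(mu/r) = sqrt(3.986e14 / 9.115112e+06) = 6612.8343 m/s = 6.6128 km/s

6.6128 km/s


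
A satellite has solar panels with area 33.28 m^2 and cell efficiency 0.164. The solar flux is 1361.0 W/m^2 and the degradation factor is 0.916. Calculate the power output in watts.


P = area * eta * S * degradation
P = 33.28 * 0.164 * 1361.0 * 0.916
P = 6804.2579 W

6804.2579 W


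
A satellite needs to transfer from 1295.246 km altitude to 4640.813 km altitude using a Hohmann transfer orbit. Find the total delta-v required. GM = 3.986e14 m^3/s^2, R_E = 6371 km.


r1 = 7666.2460 km = 7.666246e+06 m
r2 = 11011.8130 km = 1.1011813e+07 m
dv1 = sqrt(mu/r1)*(sqrt(2*r2/(r1+r2)) - 1) = 619.1953 m/s
dv2 = sqrt(mu/r2)*(1 - sqrt(2*r1/(r1+r2))) = 565.3905 m/s
total dv = |dv1| + |dv2| = 619.1953 + 565.3905 = 1184.5858 m/s = 1.1846 km/s

1.1846 km/s


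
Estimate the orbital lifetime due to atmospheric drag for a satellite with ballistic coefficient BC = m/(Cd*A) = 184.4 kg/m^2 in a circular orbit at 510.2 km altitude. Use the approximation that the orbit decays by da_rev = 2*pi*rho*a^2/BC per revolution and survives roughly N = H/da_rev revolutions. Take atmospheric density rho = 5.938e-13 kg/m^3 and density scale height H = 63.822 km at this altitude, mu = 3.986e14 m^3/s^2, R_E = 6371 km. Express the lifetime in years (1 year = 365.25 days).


a = R_E + alt = 6881.2000 km = 6.8812e+06 m
da_rev = 2*pi*rho*a^2/BC = 2*pi*5.938e-13*(6.8812e+06)^2/184.4 = 0.958048524 m per revolution
N = H/da_rev = 63822.0000 m / 0.958048524 m = 66616.6675 revolutions
P = 2*pi*sqrt(a^3/mu) = 5680.7737 s
lifetime = N*P = 66616.6675 * 5680.7737 = 3.7843422e+08 s = 4380.0256 days
years = 4380.0256 / 365.25 = 11.9919 years

11.9919 years
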